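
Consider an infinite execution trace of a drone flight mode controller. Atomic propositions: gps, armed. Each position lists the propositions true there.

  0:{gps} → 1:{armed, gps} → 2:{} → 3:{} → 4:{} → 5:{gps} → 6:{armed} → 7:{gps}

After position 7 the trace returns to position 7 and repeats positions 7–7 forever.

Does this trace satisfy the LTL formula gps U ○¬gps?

Yes

Walking from position 0: ○¬gps first holds at position 1, and gps holds at every earlier position along the way, so gps U ○¬gps holds.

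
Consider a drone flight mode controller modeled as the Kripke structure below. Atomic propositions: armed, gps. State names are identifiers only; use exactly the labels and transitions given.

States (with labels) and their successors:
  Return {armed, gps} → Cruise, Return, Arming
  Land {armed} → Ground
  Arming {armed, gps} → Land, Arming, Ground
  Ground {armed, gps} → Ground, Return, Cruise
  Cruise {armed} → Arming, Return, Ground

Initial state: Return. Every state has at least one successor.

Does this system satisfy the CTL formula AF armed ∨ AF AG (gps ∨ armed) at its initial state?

Holds

States satisfying armed: {Return, Land, Arming, Ground, Cruise}.
States satisfying AF armed: {Return, Land, Arming, Ground, Cruise}.
States satisfying AG (gps ∨ armed): {Return, Land, Arming, Ground, Cruise}.
States satisfying AF AG (gps ∨ armed): {Return, Land, Arming, Ground, Cruise}.
States satisfying AF armed ∨ AF AG (gps ∨ armed): {Return, Land, Arming, Ground, Cruise}.
Return ∈ Sat(AF armed ∨ AF AG (gps ∨ armed)).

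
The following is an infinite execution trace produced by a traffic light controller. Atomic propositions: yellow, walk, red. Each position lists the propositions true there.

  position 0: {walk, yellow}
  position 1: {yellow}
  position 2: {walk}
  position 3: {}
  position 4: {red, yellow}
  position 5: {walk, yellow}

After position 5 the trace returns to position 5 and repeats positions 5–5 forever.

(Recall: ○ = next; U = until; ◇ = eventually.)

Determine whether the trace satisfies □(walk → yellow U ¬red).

Satisfied

walk → yellow U ¬red holds at every position 0..5, and those are all positions ever visited, so □(walk → yellow U ¬red) holds.
Positions where walk holds: 0, 2, 5.
Check yellow U ¬red at each: 0→ok, 2→ok, 5→ok.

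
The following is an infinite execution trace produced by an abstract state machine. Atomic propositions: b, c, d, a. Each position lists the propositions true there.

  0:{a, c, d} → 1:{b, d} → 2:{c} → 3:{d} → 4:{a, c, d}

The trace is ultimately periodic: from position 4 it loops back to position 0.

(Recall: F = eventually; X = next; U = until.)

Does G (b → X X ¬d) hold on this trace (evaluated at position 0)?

No

b → X X ¬d must hold at every position from 0 onward. It fails at position 1, so G (b → X X ¬d) is false.
Positions where b holds: 1.
Check X X ¬d at each: 1→fails.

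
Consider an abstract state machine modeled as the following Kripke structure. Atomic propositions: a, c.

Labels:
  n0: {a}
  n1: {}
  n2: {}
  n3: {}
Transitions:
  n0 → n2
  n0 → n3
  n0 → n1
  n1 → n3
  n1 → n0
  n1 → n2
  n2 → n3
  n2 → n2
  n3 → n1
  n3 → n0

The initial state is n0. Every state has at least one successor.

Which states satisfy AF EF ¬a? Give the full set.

{n0, n1, n2, n3}

States satisfying EF ¬a: {n0, n1, n2, n3}.
States satisfying AF EF ¬a: {n0, n1, n2, n3}.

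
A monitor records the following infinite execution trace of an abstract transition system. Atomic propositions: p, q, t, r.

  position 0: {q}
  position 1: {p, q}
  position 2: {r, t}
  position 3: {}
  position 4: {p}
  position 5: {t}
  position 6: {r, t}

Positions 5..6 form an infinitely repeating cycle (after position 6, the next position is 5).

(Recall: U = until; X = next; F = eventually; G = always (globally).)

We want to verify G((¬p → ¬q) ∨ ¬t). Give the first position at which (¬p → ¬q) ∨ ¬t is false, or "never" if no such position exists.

never

(¬p → ¬q) ∨ ¬t holds at every position 0..6, and those are all the positions the trace ever visits, so the invariant G((¬p → ¬q) ∨ ¬t) is never violated.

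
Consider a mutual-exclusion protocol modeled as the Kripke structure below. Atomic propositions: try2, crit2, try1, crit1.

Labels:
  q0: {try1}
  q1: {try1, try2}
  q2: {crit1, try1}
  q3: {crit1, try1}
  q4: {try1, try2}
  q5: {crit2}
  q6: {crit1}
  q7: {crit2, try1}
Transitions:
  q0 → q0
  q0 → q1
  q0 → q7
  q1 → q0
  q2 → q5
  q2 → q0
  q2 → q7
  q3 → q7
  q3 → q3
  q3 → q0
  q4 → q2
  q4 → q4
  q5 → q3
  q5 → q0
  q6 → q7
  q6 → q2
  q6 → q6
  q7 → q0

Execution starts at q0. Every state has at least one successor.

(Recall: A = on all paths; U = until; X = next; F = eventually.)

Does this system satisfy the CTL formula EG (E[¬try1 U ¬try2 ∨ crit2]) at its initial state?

Holds

States satisfying E[¬try1 U ¬try2 ∨ crit2]: {q0, q2, q3, q5, q6, q7}.
States satisfying EG (E[¬try1 U ¬try2 ∨ crit2]): {q0, q2, q3, q5, q6, q7}.
q0 ∈ Sat(EG (E[¬try1 U ¬try2 ∨ crit2])).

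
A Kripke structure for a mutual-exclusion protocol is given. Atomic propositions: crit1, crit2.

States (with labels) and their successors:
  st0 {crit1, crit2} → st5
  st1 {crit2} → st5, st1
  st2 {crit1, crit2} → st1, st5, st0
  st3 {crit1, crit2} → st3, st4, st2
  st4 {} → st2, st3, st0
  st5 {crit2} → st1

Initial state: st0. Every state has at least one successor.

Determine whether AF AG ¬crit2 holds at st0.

States satisfying AG ¬crit2: ∅.
States satisfying AF AG ¬crit2: ∅.
There is a path from st0 along which AG ¬crit2 never holds.
st0 ∉ Sat(AF AG ¬crit2).

Does not hold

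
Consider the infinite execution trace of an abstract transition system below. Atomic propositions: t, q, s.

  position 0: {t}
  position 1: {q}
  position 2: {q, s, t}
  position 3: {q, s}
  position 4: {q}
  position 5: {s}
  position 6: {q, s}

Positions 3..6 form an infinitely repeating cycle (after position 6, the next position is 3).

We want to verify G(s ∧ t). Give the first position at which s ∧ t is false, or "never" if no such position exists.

At position 0 the labels are {t}, so s ∧ t is false there. This is the first violation.

0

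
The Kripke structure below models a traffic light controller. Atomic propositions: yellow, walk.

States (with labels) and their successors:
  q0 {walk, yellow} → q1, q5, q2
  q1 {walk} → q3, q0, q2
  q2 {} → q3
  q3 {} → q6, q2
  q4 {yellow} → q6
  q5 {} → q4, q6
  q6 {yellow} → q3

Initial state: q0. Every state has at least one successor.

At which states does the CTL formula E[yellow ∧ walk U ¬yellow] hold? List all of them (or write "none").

{q0, q1, q2, q3, q5}

States satisfying yellow ∧ walk: {q0}.
States satisfying ¬yellow: {q1, q2, q3, q5}.
States satisfying E[yellow ∧ walk U ¬yellow]: {q0, q1, q2, q3, q5}.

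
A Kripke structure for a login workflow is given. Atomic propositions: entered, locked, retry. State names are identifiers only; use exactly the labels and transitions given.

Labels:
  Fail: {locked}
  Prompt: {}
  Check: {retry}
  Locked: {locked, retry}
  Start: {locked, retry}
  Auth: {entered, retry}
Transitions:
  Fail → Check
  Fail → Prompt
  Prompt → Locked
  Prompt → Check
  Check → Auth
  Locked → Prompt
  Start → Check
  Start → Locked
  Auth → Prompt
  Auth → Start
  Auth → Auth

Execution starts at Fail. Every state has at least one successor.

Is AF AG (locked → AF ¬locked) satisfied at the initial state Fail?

States satisfying AG (locked → AF ¬locked): {Fail, Prompt, Check, Locked, Start, Auth}.
States satisfying AF AG (locked → AF ¬locked): {Fail, Prompt, Check, Locked, Start, Auth}.
Fail ∈ Sat(AF AG (locked → AF ¬locked)).

Yes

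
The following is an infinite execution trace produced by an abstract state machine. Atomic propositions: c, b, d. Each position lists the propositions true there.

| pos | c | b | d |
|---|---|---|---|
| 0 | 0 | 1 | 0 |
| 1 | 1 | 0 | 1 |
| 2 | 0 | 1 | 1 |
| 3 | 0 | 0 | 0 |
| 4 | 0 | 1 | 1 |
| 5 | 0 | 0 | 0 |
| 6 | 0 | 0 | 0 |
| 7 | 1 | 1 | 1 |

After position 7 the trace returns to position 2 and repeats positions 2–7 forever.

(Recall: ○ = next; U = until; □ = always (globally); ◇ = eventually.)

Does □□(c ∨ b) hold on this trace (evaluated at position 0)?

□(c ∨ b) must hold at every position from 0 onward. It fails at position 0, so □□(c ∨ b) is false.

Does not hold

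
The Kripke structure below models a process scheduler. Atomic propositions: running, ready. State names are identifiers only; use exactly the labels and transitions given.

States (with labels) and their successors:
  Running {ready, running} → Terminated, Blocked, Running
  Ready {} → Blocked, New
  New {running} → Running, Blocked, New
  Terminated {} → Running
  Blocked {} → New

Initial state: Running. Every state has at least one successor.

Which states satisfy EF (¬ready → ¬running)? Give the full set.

{Running, Ready, New, Terminated, Blocked}

States satisfying ¬ready → ¬running: {Running, Ready, Terminated, Blocked}.
States satisfying EF (¬ready → ¬running): {Running, Ready, New, Terminated, Blocked}.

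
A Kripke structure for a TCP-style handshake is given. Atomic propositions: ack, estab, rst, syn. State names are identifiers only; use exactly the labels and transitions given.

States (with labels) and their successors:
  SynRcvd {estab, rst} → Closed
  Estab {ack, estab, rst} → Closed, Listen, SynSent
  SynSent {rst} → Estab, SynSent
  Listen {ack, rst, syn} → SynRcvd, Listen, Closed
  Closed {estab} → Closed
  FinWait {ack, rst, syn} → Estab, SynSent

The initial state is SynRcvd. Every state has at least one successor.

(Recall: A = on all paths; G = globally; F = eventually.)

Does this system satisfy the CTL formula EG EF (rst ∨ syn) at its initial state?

Does not hold

States satisfying EF (rst ∨ syn): {SynRcvd, Estab, SynSent, Listen, FinWait}.
States satisfying EG EF (rst ∨ syn): {Estab, SynSent, Listen, FinWait}.
No suitable path/successor from SynRcvd witnesses the formula.
SynRcvd ∉ Sat(EG EF (rst ∨ syn)).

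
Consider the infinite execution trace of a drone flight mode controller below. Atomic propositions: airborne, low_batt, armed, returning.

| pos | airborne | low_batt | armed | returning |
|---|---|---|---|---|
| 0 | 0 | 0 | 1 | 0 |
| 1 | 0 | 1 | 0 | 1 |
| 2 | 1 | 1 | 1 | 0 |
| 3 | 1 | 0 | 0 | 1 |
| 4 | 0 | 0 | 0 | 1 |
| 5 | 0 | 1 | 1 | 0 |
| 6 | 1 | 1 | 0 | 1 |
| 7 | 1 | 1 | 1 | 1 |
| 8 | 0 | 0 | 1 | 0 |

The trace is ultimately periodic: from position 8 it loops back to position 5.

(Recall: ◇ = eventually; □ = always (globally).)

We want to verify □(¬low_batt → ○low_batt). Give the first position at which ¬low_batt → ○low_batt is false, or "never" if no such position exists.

3

Check ¬low_batt → ○low_batt at each position in order: 0 ✓, 1 ✓, 2 ✓.
At position 3 the labels are {airborne, returning} and the next position 4 has {returning}, so ¬low_batt → ○low_batt is false there. This is the first violation.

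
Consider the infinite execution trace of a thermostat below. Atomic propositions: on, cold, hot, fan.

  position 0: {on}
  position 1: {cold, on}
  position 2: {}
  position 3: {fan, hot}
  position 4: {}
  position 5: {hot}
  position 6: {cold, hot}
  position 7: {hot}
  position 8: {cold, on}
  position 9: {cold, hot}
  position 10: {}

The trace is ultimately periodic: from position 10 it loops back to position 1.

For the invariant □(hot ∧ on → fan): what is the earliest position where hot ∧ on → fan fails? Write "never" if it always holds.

never

hot ∧ on → fan holds at every position 0..10, and those are all the positions the trace ever visits, so the invariant □(hot ∧ on → fan) is never violated.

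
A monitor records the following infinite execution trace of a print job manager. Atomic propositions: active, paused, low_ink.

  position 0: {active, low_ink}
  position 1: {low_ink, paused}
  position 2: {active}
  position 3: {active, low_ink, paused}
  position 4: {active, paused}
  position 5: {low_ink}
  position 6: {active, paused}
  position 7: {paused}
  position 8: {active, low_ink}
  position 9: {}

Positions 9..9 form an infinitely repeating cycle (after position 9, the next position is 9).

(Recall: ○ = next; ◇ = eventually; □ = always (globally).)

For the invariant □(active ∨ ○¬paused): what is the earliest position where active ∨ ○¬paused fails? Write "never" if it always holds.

5

Check active ∨ ○¬paused at each position in order: 0 ✓, 1 ✓, 2 ✓, 3 ✓, 4 ✓.
At position 5 the labels are {low_ink} and the next position 6 has {active, paused}, so active ∨ ○¬paused is false there. This is the first violation.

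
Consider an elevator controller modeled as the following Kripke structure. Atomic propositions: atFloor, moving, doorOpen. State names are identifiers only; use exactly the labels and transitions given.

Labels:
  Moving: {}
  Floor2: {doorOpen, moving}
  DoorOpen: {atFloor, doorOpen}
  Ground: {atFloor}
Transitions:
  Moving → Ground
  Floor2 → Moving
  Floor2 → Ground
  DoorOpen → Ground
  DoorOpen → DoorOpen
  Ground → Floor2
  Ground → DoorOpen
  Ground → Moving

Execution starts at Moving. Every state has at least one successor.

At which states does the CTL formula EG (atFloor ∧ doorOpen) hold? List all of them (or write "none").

{DoorOpen}

States satisfying atFloor ∧ doorOpen: {DoorOpen}.
States satisfying EG (atFloor ∧ doorOpen): {DoorOpen}.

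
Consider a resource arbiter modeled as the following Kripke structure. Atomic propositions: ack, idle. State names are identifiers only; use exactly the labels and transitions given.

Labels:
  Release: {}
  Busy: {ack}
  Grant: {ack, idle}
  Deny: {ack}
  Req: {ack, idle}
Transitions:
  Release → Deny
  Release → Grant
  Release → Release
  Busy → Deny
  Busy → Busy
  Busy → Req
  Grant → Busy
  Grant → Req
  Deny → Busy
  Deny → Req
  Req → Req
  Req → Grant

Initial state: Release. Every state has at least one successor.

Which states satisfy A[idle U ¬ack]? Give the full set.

States satisfying idle: {Grant, Req}.
States satisfying ¬ack: {Release}.
States satisfying A[idle U ¬ack]: {Release}.

{Release}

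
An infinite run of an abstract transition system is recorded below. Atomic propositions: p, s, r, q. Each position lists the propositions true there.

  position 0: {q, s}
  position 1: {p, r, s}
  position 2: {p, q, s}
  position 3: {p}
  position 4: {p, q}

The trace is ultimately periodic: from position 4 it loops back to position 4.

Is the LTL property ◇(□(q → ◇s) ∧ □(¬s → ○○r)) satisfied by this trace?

□(q → ◇s) ∧ □(¬s → ○○r) is false at every position 0..4, so it never becomes true and ◇(□(q → ◇s) ∧ □(¬s → ○○r)) fails.

Violated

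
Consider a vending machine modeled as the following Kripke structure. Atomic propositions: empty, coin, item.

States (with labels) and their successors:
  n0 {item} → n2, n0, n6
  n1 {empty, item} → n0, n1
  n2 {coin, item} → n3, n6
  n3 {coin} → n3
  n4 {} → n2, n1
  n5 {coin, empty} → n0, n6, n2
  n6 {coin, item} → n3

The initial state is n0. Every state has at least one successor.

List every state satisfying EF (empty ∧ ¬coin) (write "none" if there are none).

{n1, n4}

States satisfying empty ∧ ¬coin: {n1}.
States satisfying EF (empty ∧ ¬coin): {n1, n4}.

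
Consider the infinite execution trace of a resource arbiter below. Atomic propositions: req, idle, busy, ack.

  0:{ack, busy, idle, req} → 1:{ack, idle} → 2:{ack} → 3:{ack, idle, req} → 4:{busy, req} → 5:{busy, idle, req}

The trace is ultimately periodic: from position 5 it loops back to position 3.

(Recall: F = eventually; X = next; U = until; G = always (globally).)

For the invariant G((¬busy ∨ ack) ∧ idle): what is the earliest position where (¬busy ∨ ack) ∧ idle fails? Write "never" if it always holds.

2

Check (¬busy ∨ ack) ∧ idle at each position in order: 0 ✓, 1 ✓.
At position 2 the labels are {ack}, so (¬busy ∨ ack) ∧ idle is false there. This is the first violation.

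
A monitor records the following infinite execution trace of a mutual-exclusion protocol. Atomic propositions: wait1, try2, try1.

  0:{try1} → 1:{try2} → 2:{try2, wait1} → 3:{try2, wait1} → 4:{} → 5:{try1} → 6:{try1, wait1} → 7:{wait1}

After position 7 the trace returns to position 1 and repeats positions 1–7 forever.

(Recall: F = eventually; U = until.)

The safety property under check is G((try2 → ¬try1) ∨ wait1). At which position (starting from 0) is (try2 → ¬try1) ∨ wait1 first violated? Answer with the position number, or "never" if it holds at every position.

never

(try2 → ¬try1) ∨ wait1 holds at every position 0..7, and those are all the positions the trace ever visits, so the invariant G((try2 → ¬try1) ∨ wait1) is never violated.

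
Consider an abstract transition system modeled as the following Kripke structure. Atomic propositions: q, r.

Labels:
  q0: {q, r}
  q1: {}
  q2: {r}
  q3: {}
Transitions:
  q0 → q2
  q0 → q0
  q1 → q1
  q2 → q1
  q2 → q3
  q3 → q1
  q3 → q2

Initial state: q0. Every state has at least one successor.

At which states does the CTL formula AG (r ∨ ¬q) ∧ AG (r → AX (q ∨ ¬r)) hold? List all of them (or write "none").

{q1, q2, q3}

States satisfying r ∨ ¬q: {q0, q1, q2, q3}.
States satisfying AG (r ∨ ¬q): {q0, q1, q2, q3}.
States satisfying r → AX (q ∨ ¬r): {q1, q2, q3}.
States satisfying AG (r → AX (q ∨ ¬r)): {q1, q2, q3}.
States satisfying AG (r ∨ ¬q) ∧ AG (r → AX (q ∨ ¬r)): {q1, q2, q3}.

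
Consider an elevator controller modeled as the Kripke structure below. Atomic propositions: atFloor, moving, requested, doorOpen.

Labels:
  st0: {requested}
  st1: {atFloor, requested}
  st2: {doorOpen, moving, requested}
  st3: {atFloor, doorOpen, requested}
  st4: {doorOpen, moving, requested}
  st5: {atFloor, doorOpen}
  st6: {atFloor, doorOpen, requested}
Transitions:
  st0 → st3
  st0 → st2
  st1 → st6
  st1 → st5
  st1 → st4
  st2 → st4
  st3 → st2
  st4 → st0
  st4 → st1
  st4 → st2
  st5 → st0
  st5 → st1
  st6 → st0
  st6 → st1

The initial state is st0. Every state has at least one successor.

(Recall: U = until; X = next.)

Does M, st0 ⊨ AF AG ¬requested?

States satisfying AG ¬requested: ∅.
States satisfying AF AG ¬requested: ∅.
There is a path from st0 along which AG ¬requested never holds.
st0 ∉ Sat(AF AG ¬requested).

Violated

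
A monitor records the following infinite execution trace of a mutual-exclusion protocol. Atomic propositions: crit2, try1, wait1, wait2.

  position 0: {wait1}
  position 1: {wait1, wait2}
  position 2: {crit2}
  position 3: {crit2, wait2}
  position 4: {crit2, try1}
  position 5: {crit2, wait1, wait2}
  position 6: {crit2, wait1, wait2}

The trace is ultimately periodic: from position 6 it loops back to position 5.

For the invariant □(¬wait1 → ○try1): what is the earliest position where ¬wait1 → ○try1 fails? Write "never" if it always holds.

Check ¬wait1 → ○try1 at each position in order: 0 ✓, 1 ✓.
At position 2 the labels are {crit2} and the next position 3 has {crit2, wait2}, so ¬wait1 → ○try1 is false there. This is the first violation.

2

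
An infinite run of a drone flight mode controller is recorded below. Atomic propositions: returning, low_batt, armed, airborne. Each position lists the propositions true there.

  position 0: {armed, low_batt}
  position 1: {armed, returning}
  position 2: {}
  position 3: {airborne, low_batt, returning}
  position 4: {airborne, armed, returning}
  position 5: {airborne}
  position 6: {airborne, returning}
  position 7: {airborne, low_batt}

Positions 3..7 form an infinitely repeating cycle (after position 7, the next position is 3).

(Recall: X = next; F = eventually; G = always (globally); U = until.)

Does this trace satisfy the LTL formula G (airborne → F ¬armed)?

Yes

airborne → F ¬armed holds at every position 0..7, and those are all positions ever visited, so G (airborne → F ¬armed) holds.
Positions where airborne holds: 3, 4, 5, 6, 7.
Check F ¬armed at each: 3→ok, 4→ok, 5→ok, 6→ok, 7→ok.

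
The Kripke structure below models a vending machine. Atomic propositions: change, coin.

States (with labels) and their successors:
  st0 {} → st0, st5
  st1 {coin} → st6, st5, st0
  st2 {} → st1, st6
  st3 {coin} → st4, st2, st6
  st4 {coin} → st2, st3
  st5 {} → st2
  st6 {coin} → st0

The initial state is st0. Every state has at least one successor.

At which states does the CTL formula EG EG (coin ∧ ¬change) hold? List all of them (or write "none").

{st3, st4}

States satisfying EG (coin ∧ ¬change): {st3, st4}.
States satisfying EG EG (coin ∧ ¬change): {st3, st4}.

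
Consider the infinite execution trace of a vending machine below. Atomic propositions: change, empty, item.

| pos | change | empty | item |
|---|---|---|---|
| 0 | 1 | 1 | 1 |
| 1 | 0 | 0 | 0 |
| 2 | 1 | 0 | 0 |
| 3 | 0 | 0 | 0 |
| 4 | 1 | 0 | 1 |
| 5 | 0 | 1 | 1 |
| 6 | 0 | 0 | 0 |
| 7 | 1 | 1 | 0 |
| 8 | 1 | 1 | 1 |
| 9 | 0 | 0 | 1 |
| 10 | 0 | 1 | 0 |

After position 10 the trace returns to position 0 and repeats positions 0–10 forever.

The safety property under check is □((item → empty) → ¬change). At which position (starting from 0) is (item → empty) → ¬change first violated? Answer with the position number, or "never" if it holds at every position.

0

At position 0 the labels are {change, empty, item}, so (item → empty) → ¬change is false there. This is the first violation.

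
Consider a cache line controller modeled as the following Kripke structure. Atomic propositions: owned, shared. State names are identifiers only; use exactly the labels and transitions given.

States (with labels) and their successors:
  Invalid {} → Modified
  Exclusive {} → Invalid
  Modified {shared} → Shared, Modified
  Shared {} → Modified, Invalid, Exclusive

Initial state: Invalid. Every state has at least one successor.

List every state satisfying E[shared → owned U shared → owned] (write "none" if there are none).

{Invalid, Exclusive, Shared}

States satisfying shared → owned: {Invalid, Exclusive, Shared}.
States satisfying E[shared → owned U shared → owned]: {Invalid, Exclusive, Shared}.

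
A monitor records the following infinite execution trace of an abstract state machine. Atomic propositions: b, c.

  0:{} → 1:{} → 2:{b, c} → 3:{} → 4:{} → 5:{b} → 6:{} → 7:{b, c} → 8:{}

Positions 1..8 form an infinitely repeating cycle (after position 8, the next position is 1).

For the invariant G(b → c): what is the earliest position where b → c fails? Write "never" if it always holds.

Check b → c at each position in order: 0 ✓, 1 ✓, 2 ✓, 3 ✓, 4 ✓.
At position 5 the labels are {b}, so b → c is false there. This is the first violation.

5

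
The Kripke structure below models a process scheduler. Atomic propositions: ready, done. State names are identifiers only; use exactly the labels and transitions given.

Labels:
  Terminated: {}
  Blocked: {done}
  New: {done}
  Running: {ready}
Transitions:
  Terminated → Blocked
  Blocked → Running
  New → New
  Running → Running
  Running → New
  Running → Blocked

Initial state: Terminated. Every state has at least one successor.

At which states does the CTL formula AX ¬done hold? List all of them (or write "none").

States satisfying ¬done: {Terminated, Running}.
States satisfying AX ¬done: {Blocked}.

{Blocked}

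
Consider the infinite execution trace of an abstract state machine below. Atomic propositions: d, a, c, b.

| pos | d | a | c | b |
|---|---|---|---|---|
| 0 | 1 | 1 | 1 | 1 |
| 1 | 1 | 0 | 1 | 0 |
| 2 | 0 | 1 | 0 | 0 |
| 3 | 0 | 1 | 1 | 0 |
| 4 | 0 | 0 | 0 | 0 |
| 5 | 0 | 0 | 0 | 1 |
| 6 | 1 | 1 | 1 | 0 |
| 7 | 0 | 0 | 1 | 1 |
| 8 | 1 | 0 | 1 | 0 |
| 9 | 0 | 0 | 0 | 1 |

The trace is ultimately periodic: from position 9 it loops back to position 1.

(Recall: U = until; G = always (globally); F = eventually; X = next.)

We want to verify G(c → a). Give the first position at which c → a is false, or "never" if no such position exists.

1

Check c → a at each position in order: 0 ✓.
At position 1 the labels are {c, d}, so c → a is false there. This is the first violation.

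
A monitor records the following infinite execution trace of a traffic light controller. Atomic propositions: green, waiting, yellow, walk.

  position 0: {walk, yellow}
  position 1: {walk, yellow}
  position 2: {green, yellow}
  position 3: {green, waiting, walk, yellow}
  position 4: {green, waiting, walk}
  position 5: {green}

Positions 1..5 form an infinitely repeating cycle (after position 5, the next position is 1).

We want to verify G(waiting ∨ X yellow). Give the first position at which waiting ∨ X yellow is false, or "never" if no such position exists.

waiting ∨ X yellow holds at every position 0..5, and those are all the positions the trace ever visits, so the invariant G(waiting ∨ X yellow) is never violated.

never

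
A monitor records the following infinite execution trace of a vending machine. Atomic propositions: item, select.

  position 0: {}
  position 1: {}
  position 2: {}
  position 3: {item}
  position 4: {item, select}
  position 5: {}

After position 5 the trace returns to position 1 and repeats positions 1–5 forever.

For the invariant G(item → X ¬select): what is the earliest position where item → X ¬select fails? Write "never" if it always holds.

3

Check item → X ¬select at each position in order: 0 ✓, 1 ✓, 2 ✓.
At position 3 the labels are {item} and the next position 4 has {item, select}, so item → X ¬select is false there. This is the first violation.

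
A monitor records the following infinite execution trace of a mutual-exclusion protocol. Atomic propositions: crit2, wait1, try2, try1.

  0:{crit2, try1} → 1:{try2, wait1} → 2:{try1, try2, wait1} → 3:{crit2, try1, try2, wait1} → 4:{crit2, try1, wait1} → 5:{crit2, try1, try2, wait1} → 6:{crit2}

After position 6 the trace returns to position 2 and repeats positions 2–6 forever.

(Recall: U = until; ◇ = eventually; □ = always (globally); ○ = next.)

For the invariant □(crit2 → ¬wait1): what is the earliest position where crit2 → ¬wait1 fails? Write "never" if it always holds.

3

Check crit2 → ¬wait1 at each position in order: 0 ✓, 1 ✓, 2 ✓.
At position 3 the labels are {crit2, try1, try2, wait1}, so crit2 → ¬wait1 is false there. This is the first violation.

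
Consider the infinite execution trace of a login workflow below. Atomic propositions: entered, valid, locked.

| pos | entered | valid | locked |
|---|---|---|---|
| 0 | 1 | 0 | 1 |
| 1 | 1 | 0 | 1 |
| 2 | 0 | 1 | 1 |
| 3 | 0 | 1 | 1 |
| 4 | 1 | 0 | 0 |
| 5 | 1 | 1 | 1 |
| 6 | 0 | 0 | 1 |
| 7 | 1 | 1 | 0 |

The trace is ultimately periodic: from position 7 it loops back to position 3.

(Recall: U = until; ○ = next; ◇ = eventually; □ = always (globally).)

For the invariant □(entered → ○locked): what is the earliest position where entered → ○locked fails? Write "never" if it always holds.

never

entered → ○locked holds at every position 0..7, and those are all the positions the trace ever visits, so the invariant □(entered → ○locked) is never violated.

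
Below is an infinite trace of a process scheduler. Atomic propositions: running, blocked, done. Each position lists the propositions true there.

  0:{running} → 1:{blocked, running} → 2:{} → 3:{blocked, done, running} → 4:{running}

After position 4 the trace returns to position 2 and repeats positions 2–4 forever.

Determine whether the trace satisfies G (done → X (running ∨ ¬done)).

done → X (running ∨ ¬done) holds at every position 0..4, and those are all positions ever visited, so G (done → X (running ∨ ¬done)) holds.
Positions where done holds: 3.
Check X (running ∨ ¬done) at each: 3→ok.

Satisfied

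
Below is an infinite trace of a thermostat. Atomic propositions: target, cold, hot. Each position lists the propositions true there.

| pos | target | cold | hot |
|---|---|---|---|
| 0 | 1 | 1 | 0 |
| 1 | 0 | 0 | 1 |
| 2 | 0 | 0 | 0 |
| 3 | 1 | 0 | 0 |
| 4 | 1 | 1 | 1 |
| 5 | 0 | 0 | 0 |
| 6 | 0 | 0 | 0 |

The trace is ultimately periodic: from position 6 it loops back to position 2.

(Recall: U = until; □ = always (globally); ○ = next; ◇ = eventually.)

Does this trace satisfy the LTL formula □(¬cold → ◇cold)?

¬cold → ◇cold holds at every position 0..6, and those are all positions ever visited, so □(¬cold → ◇cold) holds.
Positions where ¬cold holds: 1, 2, 3, 5, 6.
Check ◇cold at each: 1→ok, 2→ok, 3→ok, 5→ok, 6→ok.

Holds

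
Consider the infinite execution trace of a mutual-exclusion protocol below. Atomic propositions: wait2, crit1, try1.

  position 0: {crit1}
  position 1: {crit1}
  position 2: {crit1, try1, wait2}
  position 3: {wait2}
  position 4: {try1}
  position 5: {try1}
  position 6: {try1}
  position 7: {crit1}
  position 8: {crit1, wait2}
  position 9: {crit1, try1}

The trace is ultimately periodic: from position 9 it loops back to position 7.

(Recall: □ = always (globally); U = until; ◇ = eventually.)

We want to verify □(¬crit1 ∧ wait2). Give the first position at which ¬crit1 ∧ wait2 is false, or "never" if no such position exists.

At position 0 the labels are {crit1}, so ¬crit1 ∧ wait2 is false there. This is the first violation.

0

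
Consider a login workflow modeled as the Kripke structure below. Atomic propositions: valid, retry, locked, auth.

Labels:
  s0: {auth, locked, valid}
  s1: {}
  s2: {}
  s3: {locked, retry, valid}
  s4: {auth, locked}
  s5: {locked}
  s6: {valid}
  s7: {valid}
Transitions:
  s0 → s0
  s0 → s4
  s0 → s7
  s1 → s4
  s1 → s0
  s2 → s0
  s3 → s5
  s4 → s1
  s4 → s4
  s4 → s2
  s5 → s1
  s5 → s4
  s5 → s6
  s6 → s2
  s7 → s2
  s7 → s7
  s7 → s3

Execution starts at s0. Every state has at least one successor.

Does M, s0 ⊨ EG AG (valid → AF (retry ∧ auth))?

States satisfying AG (valid → AF (retry ∧ auth)): ∅.
States satisfying EG AG (valid → AF (retry ∧ auth)): ∅.
No suitable path/successor from s0 witnesses the formula.
s0 ∉ Sat(EG AG (valid → AF (retry ∧ auth))).

No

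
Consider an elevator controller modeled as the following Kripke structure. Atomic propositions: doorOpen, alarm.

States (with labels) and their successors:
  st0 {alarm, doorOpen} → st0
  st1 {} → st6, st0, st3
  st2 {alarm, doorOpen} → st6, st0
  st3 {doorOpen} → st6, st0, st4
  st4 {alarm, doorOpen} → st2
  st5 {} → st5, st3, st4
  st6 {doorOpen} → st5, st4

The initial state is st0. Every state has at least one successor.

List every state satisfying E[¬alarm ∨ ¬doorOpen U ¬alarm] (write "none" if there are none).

{st1, st3, st5, st6}

States satisfying ¬alarm ∨ ¬doorOpen: {st1, st3, st5, st6}.
States satisfying ¬alarm: {st1, st3, st5, st6}.
States satisfying E[¬alarm ∨ ¬doorOpen U ¬alarm]: {st1, st3, st5, st6}.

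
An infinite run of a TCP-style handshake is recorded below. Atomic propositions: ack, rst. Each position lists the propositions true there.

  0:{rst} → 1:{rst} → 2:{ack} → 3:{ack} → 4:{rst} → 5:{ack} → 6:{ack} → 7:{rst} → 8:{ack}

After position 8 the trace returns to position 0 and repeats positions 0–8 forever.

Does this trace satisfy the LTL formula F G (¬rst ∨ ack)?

G (¬rst ∨ ack) is false at every position 0..8, so it never becomes true and F G (¬rst ∨ ack) fails.

No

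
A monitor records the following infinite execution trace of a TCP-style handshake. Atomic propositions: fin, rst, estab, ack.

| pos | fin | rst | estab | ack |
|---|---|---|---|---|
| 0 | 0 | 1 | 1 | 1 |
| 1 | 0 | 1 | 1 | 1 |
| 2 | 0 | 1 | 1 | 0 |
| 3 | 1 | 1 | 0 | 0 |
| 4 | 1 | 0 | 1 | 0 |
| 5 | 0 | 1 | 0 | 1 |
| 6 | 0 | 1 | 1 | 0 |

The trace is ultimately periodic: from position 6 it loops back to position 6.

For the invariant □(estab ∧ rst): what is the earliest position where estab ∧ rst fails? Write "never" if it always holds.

Check estab ∧ rst at each position in order: 0 ✓, 1 ✓, 2 ✓.
At position 3 the labels are {fin, rst}, so estab ∧ rst is false there. This is the first violation.

3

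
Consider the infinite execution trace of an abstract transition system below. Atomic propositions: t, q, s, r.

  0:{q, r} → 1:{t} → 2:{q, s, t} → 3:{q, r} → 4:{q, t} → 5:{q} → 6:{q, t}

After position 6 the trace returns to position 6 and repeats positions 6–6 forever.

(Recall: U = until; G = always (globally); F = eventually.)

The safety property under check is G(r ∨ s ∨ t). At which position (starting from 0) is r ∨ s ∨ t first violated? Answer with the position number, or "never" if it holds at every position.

5

Check r ∨ s ∨ t at each position in order: 0 ✓, 1 ✓, 2 ✓, 3 ✓, 4 ✓.
At position 5 the labels are {q}, so r ∨ s ∨ t is false there. This is the first violation.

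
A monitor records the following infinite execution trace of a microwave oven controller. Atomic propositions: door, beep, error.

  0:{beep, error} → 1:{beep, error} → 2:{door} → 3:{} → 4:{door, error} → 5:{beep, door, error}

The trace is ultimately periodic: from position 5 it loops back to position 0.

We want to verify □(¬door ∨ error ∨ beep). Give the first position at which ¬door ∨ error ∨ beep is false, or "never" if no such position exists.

Check ¬door ∨ error ∨ beep at each position in order: 0 ✓, 1 ✓.
At position 2 the labels are {door}, so ¬door ∨ error ∨ beep is false there. This is the first violation.

2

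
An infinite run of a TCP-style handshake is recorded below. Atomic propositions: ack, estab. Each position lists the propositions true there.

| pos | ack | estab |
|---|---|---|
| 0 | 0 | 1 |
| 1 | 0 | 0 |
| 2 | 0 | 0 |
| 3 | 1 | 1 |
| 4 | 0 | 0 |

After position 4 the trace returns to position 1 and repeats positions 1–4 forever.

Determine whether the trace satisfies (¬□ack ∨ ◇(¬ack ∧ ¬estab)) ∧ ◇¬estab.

Holds

¬estab holds at position 1, which is reachable from 0, so ◇¬estab holds.
At position 0: ¬□ack ∨ ◇(¬ack ∧ ¬estab) is true; ◇¬estab is true; so (¬□ack ∨ ◇(¬ack ∧ ¬estab)) ∧ ◇¬estab is true.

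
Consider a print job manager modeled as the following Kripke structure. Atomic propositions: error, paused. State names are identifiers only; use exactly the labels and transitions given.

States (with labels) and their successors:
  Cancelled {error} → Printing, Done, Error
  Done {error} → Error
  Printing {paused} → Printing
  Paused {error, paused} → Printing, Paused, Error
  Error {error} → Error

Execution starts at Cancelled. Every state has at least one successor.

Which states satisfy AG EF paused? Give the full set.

{Printing}

States satisfying EF paused: {Cancelled, Printing, Paused}.
States satisfying AG EF paused: {Printing}.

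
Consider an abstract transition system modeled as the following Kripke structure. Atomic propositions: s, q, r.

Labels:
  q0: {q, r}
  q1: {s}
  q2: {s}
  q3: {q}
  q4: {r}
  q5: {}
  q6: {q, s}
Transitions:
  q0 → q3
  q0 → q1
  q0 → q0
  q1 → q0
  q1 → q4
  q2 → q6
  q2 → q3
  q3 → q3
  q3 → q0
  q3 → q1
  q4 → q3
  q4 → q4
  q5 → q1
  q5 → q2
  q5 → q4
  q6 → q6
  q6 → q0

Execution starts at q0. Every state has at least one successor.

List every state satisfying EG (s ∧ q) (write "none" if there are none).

{q6}

States satisfying s ∧ q: {q6}.
States satisfying EG (s ∧ q): {q6}.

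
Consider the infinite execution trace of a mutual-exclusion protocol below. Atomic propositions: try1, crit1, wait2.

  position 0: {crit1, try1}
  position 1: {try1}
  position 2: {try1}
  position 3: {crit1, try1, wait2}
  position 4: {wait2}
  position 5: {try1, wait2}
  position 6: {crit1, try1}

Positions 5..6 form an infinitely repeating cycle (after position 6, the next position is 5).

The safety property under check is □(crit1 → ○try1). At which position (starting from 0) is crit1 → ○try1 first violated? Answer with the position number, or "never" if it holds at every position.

3

Check crit1 → ○try1 at each position in order: 0 ✓, 1 ✓, 2 ✓.
At position 3 the labels are {crit1, try1, wait2} and the next position 4 has {wait2}, so crit1 → ○try1 is false there. This is the first violation.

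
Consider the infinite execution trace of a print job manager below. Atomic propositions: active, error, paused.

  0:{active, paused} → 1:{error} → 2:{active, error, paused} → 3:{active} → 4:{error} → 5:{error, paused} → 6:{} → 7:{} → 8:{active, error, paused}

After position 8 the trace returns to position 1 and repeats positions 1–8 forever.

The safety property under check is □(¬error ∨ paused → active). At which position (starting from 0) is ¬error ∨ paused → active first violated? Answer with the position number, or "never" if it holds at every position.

Check ¬error ∨ paused → active at each position in order: 0 ✓, 1 ✓, 2 ✓, 3 ✓, 4 ✓.
At position 5 the labels are {error, paused}, so ¬error ∨ paused → active is false there. This is the first violation.

5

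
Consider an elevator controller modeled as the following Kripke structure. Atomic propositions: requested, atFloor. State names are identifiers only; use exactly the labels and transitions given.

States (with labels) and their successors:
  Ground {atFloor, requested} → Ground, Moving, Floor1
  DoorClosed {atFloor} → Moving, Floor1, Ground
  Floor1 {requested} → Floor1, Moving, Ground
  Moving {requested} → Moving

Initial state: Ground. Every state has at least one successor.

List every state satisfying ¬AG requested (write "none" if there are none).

States satisfying requested: {Ground, Floor1, Moving}.
States satisfying AG requested: {Ground, Floor1, Moving}.
States satisfying ¬AG requested: {DoorClosed}.

{DoorClosed}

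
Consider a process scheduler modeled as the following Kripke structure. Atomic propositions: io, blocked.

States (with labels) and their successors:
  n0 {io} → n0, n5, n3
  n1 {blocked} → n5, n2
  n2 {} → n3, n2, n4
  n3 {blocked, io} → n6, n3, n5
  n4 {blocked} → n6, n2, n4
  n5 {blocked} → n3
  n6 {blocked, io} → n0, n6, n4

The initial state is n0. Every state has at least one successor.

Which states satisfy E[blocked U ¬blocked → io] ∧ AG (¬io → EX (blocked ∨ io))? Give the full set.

{n0, n1, n3, n4, n5, n6}

States satisfying blocked: {n1, n3, n4, n5, n6}.
States satisfying ¬blocked → io: {n0, n1, n3, n4, n5, n6}.
States satisfying E[blocked U ¬blocked → io]: {n0, n1, n3, n4, n5, n6}.
States satisfying ¬io → EX (blocked ∨ io): {n0, n1, n2, n3, n4, n5, n6}.
States satisfying AG (¬io → EX (blocked ∨ io)): {n0, n1, n2, n3, n4, n5, n6}.
States satisfying E[blocked U ¬blocked → io] ∧ AG (¬io → EX (blocked ∨ io)): {n0, n1, n3, n4, n5, n6}.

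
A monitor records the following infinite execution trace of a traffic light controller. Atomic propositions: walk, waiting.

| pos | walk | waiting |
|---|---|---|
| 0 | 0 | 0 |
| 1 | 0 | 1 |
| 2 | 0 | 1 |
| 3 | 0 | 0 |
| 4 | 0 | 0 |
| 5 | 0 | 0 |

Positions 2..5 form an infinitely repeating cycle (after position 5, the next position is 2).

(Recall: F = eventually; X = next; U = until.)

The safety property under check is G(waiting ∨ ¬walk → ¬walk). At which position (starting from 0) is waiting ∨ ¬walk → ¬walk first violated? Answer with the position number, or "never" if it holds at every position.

never

waiting ∨ ¬walk → ¬walk holds at every position 0..5, and those are all the positions the trace ever visits, so the invariant G(waiting ∨ ¬walk → ¬walk) is never violated.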